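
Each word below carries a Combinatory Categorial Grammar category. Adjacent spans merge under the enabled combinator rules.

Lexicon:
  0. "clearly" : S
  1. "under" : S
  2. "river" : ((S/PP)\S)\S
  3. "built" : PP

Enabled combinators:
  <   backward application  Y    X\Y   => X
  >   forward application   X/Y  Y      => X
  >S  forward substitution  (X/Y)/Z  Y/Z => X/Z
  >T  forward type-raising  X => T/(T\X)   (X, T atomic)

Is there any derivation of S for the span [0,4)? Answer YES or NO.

[0,4] S   >
  [0,3] S/PP   <
    [0,1] "clearly" : S
    [1,3] (S/PP)\S   <
      [1,2] "under" : S
      [2,3] "river" : ((S/PP)\S)\S
  [3,4] "built" : PP

YES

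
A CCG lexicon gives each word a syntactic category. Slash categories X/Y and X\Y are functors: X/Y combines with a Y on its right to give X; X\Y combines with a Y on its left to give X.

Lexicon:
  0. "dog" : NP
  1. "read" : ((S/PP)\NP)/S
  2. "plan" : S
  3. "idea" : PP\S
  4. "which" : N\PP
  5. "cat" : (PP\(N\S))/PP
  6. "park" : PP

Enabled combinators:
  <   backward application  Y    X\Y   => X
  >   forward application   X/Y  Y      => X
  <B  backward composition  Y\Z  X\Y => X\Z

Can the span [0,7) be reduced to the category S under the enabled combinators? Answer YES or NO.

YES

[0,7] S   >
  [0,3] S/PP   <
    [0,1] "dog" : NP
    [1,3] (S/PP)\NP   >
      [1,2] "read" : ((S/PP)\NP)/S
      [2,3] "plan" : S
  [3,7] PP   <
    [3,5] N\S   <B
      [3,4] "idea" : PP\S
      [4,5] "which" : N\PP
    [5,7] PP\(N\S)   >
      [5,6] "cat" : (PP\(N\S))/PP
      [6,7] "park" : PP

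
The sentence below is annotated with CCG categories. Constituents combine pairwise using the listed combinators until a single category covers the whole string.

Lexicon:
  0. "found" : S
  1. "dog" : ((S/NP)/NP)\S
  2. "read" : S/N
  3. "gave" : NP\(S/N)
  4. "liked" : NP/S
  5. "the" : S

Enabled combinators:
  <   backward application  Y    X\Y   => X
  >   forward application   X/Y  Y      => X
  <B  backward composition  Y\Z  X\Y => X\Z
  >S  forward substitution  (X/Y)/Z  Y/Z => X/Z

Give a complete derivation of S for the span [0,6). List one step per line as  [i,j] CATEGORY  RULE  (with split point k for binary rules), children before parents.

[0,6] S   >
  [0,4] S/NP   >
    [0,2] (S/NP)/NP   <
      [0,1] "found" : S
      [1,2] "dog" : ((S/NP)/NP)\S
    [2,4] NP   <
      [2,3] "read" : S/N
      [3,4] "gave" : NP\(S/N)
  [4,6] NP   >
    [4,5] "liked" : NP/S
    [5,6] "the" : S

[0,1] S  lex  "found"
[1,2] ((S/NP)/NP)\S  lex  "dog"
[0,2] (S/NP)/NP  <  k=1
[2,3] S/N  lex  "read"
[3,4] NP\(S/N)  lex  "gave"
[2,4] NP  <  k=3
[0,4] S/NP  >  k=2
[4,5] NP/S  lex  "liked"
[5,6] S  lex  "the"
[4,6] NP  >  k=5
[0,6] S  >  k=4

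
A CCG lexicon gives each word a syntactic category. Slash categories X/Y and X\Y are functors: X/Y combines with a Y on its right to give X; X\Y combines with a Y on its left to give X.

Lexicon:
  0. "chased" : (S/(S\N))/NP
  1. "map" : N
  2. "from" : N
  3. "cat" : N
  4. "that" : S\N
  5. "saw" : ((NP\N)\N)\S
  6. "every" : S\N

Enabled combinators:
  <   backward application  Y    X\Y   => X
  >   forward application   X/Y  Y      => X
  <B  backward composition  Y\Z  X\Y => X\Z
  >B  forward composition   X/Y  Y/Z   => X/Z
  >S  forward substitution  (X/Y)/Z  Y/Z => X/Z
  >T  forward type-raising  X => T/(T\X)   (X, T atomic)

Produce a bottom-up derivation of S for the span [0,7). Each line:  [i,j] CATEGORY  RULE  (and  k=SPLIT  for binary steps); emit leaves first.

[0,7] S   >
  [0,6] S/(S\N)   >
    [0,1] "chased" : (S/(S\N))/NP
    [1,6] NP   >
      [1,2] NP/(NP\N)   >T
        [1,2] "map" : N
      [2,6] NP\N   <
        [2,3] "from" : N
        [3,6] (NP\N)\N   <
          [3,5] S   <
            [3,4] "cat" : N
            [4,5] "that" : S\N
          [5,6] "saw" : ((NP\N)\N)\S
  [6,7] "every" : S\N

[0,1] (S/(S\N))/NP  lex  "chased"
[1,2] N  lex  "map"
[1,2] NP/(NP\N)  >T
[2,3] N  lex  "from"
[3,4] N  lex  "cat"
[4,5] S\N  lex  "that"
[3,5] S  <  k=4
[5,6] ((NP\N)\N)\S  lex  "saw"
[3,6] (NP\N)\N  <  k=5
[2,6] NP\N  <  k=3
[1,6] NP  >  k=2
[0,6] S/(S\N)  >  k=1
[6,7] S\N  lex  "every"
[0,7] S  >  k=6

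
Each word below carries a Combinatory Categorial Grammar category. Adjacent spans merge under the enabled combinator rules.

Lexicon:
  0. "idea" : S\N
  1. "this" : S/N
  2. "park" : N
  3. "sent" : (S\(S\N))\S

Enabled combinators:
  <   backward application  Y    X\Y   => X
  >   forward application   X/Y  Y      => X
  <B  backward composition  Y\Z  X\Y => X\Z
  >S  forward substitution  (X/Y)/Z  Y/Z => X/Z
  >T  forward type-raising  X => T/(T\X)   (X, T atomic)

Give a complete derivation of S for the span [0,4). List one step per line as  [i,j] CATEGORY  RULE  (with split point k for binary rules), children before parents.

[0,4] S   <
  [0,1] "idea" : S\N
  [1,4] S\(S\N)   <
    [1,3] S   >
      [1,2] "this" : S/N
      [2,3] "park" : N
    [3,4] "sent" : (S\(S\N))\S

[0,1] S\N  lex  "idea"
[1,2] S/N  lex  "this"
[2,3] N  lex  "park"
[1,3] S  >  k=2
[3,4] (S\(S\N))\S  lex  "sent"
[1,4] S\(S\N)  <  k=3
[0,4] S  <  k=1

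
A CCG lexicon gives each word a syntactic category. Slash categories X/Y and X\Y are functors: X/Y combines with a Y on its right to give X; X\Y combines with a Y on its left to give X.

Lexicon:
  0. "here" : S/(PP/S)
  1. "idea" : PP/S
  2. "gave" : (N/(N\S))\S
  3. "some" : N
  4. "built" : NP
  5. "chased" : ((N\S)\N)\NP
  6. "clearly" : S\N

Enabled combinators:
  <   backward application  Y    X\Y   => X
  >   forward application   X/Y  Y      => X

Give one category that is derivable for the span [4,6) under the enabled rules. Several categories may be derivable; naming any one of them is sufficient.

[0,7] S   <
  [0,6] N   >
    [0,3] N/(N\S)   <
      [0,2] S   >
        [0,1] "here" : S/(PP/S)
        [1,2] "idea" : PP/S
      [2,3] "gave" : (N/(N\S))\S
    [3,6] N\S   <
      [3,4] "some" : N
      [4,6] (N\S)\N   <
        [4,5] "built" : NP
        [5,6] "chased" : ((N\S)\N)\NP
  [6,7] "clearly" : S\N

(N\S)\N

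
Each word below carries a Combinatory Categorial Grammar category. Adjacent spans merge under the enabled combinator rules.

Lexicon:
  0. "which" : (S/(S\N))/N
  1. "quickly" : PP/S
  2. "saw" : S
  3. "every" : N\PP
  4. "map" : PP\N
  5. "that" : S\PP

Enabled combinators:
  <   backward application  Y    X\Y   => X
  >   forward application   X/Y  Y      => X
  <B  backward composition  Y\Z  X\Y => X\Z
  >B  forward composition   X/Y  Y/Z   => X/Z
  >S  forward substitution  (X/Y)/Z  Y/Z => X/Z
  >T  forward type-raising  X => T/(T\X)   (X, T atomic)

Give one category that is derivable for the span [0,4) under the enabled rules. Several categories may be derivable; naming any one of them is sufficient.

S/(S\N)

[0,6] S   >
  [0,4] S/(S\N)   >
    [0,1] "which" : (S/(S\N))/N
    [1,4] N   <
      [1,3] PP   >
        [1,2] "quickly" : PP/S
        [2,3] "saw" : S
      [3,4] "every" : N\PP
  [4,6] S\N   <B
    [4,5] "map" : PP\N
    [5,6] "that" : S\PP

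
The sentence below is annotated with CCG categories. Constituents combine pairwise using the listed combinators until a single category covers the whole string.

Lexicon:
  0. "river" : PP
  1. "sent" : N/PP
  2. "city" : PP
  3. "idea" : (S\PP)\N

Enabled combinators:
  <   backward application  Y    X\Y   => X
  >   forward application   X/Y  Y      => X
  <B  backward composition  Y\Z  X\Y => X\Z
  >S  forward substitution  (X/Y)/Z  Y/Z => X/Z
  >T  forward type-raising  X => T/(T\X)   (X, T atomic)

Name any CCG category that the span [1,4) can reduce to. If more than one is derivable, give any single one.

[0,4] S   >
  [0,1] S/(S\PP)   >T
    [0,1] "river" : PP
  [1,4] S\PP   <
    [1,3] N   >
      [1,2] "sent" : N/PP
      [2,3] "city" : PP
    [3,4] "idea" : (S\PP)\N

S\PP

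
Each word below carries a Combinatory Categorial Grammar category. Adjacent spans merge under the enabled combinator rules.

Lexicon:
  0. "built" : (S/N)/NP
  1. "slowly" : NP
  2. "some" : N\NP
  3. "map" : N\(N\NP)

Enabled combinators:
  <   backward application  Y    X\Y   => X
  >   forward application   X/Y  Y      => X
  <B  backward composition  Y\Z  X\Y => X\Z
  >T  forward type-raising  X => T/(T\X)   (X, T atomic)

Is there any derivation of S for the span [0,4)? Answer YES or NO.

[0,4] S   >
  [0,2] S/N   >
    [0,1] "built" : (S/N)/NP
    [1,2] "slowly" : NP
  [2,4] N   <
    [2,3] "some" : N\NP
    [3,4] "map" : N\(N\NP)

YES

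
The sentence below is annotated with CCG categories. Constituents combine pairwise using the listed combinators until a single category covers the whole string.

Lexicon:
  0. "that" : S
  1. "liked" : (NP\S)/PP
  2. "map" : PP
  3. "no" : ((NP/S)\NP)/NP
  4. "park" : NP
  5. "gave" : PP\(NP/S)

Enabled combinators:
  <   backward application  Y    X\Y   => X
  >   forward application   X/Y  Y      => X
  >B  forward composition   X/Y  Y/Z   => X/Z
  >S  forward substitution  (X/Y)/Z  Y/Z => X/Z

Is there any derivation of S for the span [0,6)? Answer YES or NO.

NO

S (NP\S)/PP PP ((NP/S)\NP)/NP NP PP\(NP/S)
CKY chart[0,6] = {PP}; S ∉ chart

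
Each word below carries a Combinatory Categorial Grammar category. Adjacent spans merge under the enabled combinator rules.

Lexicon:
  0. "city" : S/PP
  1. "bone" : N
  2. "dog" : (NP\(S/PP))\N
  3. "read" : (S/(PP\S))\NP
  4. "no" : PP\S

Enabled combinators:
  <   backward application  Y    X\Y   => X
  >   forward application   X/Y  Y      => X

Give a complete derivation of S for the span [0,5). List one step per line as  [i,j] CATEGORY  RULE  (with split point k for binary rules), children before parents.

[0,1] S/PP  lex  "city"
[1,2] N  lex  "bone"
[2,3] (NP\(S/PP))\N  lex  "dog"
[1,3] NP\(S/PP)  <  k=2
[0,3] NP  <  k=1
[3,4] (S/(PP\S))\NP  lex  "read"
[0,4] S/(PP\S)  <  k=3
[4,5] PP\S  lex  "no"
[0,5] S  >  k=4

[0,5] S   >
  [0,4] S/(PP\S)   <
    [0,3] NP   <
      [0,1] "city" : S/PP
      [1,3] NP\(S/PP)   <
        [1,2] "bone" : N
        [2,3] "dog" : (NP\(S/PP))\N
    [3,4] "read" : (S/(PP\S))\NP
  [4,5] "no" : PP\S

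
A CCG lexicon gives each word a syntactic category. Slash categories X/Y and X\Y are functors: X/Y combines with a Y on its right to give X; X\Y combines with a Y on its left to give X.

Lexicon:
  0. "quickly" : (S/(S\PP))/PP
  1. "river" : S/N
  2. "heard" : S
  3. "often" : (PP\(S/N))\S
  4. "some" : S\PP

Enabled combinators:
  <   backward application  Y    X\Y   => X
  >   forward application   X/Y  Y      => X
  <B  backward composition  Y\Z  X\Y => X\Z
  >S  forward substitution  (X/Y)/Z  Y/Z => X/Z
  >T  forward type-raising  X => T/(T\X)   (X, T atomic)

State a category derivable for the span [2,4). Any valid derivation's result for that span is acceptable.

PP\(S/N)

[0,5] S   >
  [0,4] S/(S\PP)   >
    [0,1] "quickly" : (S/(S\PP))/PP
    [1,4] PP   <
      [1,2] "river" : S/N
      [2,4] PP\(S/N)   <
        [2,3] "heard" : S
        [3,4] "often" : (PP\(S/N))\S
  [4,5] "some" : S\PP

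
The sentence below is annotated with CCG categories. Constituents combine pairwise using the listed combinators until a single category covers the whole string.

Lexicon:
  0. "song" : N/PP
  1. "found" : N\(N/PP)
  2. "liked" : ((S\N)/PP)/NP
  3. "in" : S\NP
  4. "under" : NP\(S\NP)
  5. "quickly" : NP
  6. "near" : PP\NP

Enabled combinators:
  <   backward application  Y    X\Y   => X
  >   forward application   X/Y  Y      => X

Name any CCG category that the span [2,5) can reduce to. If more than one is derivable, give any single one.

(S\N)/PP

[0,7] S   <
  [0,2] N   <
    [0,1] "song" : N/PP
    [1,2] "found" : N\(N/PP)
  [2,7] S\N   >
    [2,5] (S\N)/PP   >
      [2,3] "liked" : ((S\N)/PP)/NP
      [3,5] NP   <
        [3,4] "in" : S\NP
        [4,5] "under" : NP\(S\NP)
    [5,7] PP   <
      [5,6] "quickly" : NP
      [6,7] "near" : PP\NP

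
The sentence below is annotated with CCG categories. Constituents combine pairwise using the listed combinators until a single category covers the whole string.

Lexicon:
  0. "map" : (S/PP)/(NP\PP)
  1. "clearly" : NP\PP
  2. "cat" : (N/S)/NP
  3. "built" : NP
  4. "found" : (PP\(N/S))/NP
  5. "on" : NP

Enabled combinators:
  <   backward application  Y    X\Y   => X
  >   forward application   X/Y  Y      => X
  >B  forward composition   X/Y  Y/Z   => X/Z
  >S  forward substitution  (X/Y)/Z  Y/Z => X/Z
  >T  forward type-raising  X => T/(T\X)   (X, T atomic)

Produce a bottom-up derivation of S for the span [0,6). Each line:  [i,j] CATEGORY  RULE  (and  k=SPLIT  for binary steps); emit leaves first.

[0,6] S   >
  [0,2] S/PP   >
    [0,1] "map" : (S/PP)/(NP\PP)
    [1,2] "clearly" : NP\PP
  [2,6] PP   <
    [2,4] N/S   >
      [2,3] "cat" : (N/S)/NP
      [3,4] "built" : NP
    [4,6] PP\(N/S)   >
      [4,5] "found" : (PP\(N/S))/NP
      [5,6] "on" : NP

[0,1] (S/PP)/(NP\PP)  lex  "map"
[1,2] NP\PP  lex  "clearly"
[0,2] S/PP  >  k=1
[2,3] (N/S)/NP  lex  "cat"
[3,4] NP  lex  "built"
[2,4] N/S  >  k=3
[4,5] (PP\(N/S))/NP  lex  "found"
[5,6] NP  lex  "on"
[4,6] PP\(N/S)  >  k=5
[2,6] PP  <  k=4
[0,6] S  >  k=2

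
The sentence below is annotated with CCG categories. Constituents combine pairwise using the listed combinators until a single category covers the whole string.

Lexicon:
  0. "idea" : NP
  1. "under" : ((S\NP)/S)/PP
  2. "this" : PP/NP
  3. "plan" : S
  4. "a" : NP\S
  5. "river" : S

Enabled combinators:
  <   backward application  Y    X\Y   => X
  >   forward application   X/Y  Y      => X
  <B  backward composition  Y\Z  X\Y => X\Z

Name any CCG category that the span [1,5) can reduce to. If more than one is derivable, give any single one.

(S\NP)/S

[0,6] S   <
  [0,1] "idea" : NP
  [1,6] S\NP   >
    [1,5] (S\NP)/S   >
      [1,2] "under" : ((S\NP)/S)/PP
      [2,5] PP   >
        [2,3] "this" : PP/NP
        [3,5] NP   <
          [3,4] "plan" : S
          [4,5] "a" : NP\S
    [5,6] "river" : S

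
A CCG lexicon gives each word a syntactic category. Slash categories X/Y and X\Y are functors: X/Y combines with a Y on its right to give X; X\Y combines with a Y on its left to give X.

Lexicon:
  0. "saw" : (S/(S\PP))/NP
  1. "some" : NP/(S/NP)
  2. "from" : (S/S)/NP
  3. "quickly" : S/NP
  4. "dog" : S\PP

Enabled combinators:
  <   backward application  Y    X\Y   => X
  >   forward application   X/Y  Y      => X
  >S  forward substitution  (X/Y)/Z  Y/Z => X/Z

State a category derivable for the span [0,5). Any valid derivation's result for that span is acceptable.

S

[0,5] S   >
  [0,4] S/(S\PP)   >
    [0,1] "saw" : (S/(S\PP))/NP
    [1,4] NP   >
      [1,2] "some" : NP/(S/NP)
      [2,4] S/NP   >S
        [2,3] "from" : (S/S)/NP
        [3,4] "quickly" : S/NP
  [4,5] "dog" : S\PP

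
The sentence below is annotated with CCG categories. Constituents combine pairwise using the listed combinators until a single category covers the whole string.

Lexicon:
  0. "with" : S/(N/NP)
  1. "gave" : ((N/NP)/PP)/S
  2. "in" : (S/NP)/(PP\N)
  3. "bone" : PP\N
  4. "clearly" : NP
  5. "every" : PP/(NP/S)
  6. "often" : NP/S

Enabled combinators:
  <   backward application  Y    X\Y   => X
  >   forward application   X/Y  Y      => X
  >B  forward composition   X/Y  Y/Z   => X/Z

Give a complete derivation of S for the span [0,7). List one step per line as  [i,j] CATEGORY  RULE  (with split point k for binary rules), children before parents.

[0,1] S/(N/NP)  lex  "with"
[1,2] ((N/NP)/PP)/S  lex  "gave"
[2,3] (S/NP)/(PP\N)  lex  "in"
[3,4] PP\N  lex  "bone"
[2,4] S/NP  >  k=3
[4,5] NP  lex  "clearly"
[2,5] S  >  k=4
[1,5] (N/NP)/PP  >  k=2
[0,5] S/PP  >B  k=1
[5,6] PP/(NP/S)  lex  "every"
[6,7] NP/S  lex  "often"
[5,7] PP  >  k=6
[0,7] S  >  k=5

[0,7] S   >
  [0,5] S/PP   >B
    [0,1] "with" : S/(N/NP)
    [1,5] (N/NP)/PP   >
      [1,2] "gave" : ((N/NP)/PP)/S
      [2,5] S   >
        [2,4] S/NP   >
          [2,3] "in" : (S/NP)/(PP\N)
          [3,4] "bone" : PP\N
        [4,5] "clearly" : NP
  [5,7] PP   >
    [5,6] "every" : PP/(NP/S)
    [6,7] "often" : NP/S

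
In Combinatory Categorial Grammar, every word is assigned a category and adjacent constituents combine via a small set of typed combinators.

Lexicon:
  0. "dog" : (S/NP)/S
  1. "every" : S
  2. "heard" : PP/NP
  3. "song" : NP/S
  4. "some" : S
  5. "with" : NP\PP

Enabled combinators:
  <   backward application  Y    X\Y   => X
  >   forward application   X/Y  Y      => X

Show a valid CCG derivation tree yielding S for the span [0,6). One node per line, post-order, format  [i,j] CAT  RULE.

[0,6] S   >
  [0,2] S/NP   >
    [0,1] "dog" : (S/NP)/S
    [1,2] "every" : S
  [2,6] NP   <
    [2,5] PP   >
      [2,3] "heard" : PP/NP
      [3,5] NP   >
        [3,4] "song" : NP/S
        [4,5] "some" : S
    [5,6] "with" : NP\PP

[0,1] (S/NP)/S  lex  "dog"
[1,2] S  lex  "every"
[0,2] S/NP  >  k=1
[2,3] PP/NP  lex  "heard"
[3,4] NP/S  lex  "song"
[4,5] S  lex  "some"
[3,5] NP  >  k=4
[2,5] PP  >  k=3
[5,6] NP\PP  lex  "with"
[2,6] NP  <  k=5
[0,6] S  >  k=2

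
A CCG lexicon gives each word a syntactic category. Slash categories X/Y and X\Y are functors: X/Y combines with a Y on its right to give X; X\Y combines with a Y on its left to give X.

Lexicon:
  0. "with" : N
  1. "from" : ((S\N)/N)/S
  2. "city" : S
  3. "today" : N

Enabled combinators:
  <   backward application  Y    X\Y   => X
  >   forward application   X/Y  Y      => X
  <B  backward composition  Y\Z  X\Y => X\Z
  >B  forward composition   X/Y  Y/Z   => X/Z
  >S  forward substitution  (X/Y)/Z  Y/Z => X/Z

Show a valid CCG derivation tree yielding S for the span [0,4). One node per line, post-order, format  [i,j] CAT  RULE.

[0,4] S   <
  [0,1] "with" : N
  [1,4] S\N   >
    [1,3] (S\N)/N   >
      [1,2] "from" : ((S\N)/N)/S
      [2,3] "city" : S
    [3,4] "today" : N

[0,1] N  lex  "with"
[1,2] ((S\N)/N)/S  lex  "from"
[2,3] S  lex  "city"
[1,3] (S\N)/N  >  k=2
[3,4] N  lex  "today"
[1,4] S\N  >  k=3
[0,4] S  <  k=1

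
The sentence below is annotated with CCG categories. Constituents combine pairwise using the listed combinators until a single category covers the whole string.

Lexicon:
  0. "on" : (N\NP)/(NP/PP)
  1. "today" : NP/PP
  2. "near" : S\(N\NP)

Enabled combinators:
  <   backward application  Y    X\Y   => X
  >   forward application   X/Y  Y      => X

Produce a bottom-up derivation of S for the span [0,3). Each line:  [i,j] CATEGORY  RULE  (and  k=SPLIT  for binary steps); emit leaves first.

[0,3] S   <
  [0,2] N\NP   >
    [0,1] "on" : (N\NP)/(NP/PP)
    [1,2] "today" : NP/PP
  [2,3] "near" : S\(N\NP)

[0,1] (N\NP)/(NP/PP)  lex  "on"
[1,2] NP/PP  lex  "today"
[0,2] N\NP  >  k=1
[2,3] S\(N\NP)  lex  "near"
[0,3] S  <  k=2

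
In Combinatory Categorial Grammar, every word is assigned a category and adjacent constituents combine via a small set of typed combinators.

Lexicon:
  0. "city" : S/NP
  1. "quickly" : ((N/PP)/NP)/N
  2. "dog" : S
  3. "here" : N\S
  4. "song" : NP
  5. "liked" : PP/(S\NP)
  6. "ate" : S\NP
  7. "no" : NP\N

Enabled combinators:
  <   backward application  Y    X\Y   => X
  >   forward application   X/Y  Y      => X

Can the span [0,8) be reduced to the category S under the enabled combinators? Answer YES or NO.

[0,8] S   >
  [0,1] "city" : S/NP
  [1,8] NP   <
    [1,7] N   >
      [1,5] N/PP   >
        [1,4] (N/PP)/NP   >
          [1,2] "quickly" : ((N/PP)/NP)/N
          [2,4] N   <
            [2,3] "dog" : S
            [3,4] "here" : N\S
        [4,5] "song" : NP
      [5,7] PP   >
        [5,6] "liked" : PP/(S\NP)
        [6,7] "ate" : S\NP
    [7,8] "no" : NP\N

YES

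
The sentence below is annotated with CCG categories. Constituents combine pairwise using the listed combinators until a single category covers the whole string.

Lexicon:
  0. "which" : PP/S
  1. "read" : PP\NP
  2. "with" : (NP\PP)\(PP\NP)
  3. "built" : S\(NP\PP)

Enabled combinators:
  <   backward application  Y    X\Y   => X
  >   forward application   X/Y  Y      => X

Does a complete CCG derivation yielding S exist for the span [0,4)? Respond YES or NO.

PP/S PP\NP (NP\PP)\(PP\NP) S\(NP\PP)
CKY chart[0,4] = {PP}; S ∉ chart

NO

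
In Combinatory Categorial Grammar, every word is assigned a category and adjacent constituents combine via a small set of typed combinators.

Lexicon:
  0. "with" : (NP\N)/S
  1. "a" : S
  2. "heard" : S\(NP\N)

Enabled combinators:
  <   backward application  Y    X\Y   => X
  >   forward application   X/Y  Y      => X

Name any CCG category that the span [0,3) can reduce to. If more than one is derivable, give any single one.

[0,3] S   <
  [0,2] NP\N   >
    [0,1] "with" : (NP\N)/S
    [1,2] "a" : S
  [2,3] "heard" : S\(NP\N)

S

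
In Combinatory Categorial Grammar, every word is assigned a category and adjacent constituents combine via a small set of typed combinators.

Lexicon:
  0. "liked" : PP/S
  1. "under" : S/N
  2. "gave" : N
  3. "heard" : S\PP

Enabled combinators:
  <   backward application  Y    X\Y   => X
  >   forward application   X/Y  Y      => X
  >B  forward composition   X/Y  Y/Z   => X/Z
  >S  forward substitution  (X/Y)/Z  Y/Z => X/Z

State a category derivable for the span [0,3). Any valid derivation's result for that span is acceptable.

PP

[0,4] S   <
  [0,3] PP   >
    [0,1] "liked" : PP/S
    [1,3] S   >
      [1,2] "under" : S/N
      [2,3] "gave" : N
  [3,4] "heard" : S\PP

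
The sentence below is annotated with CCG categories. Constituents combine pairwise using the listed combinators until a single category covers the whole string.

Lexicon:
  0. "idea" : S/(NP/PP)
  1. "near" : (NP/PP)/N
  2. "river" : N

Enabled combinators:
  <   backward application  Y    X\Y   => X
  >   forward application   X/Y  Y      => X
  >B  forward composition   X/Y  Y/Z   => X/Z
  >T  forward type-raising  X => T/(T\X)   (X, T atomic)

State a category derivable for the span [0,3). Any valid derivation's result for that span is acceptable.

[0,3] S   >
  [0,1] "idea" : S/(NP/PP)
  [1,3] NP/PP   >
    [1,2] "near" : (NP/PP)/N
    [2,3] "river" : N

S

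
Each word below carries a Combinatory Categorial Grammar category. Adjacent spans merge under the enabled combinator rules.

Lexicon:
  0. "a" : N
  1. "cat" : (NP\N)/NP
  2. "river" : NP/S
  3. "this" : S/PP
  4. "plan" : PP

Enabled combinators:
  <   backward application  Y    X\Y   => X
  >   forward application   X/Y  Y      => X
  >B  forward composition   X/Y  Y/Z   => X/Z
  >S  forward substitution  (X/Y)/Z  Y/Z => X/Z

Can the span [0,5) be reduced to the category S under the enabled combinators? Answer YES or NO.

NO

N (NP\N)/NP NP/S S/PP PP
CKY chart[0,5] = {NP}; S ∉ chart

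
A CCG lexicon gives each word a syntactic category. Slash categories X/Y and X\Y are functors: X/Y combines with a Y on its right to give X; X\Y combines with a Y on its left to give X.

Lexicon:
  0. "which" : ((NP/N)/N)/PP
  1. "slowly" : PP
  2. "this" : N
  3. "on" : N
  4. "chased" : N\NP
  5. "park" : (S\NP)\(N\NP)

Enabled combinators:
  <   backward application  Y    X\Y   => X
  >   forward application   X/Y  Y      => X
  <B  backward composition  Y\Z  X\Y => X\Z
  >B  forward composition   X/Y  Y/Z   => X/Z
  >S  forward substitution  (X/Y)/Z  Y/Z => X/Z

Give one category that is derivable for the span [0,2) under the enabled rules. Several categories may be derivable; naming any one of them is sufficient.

(NP/N)/N

[0,6] S   <
  [0,4] NP   >
    [0,3] NP/N   >
      [0,2] (NP/N)/N   >
        [0,1] "which" : ((NP/N)/N)/PP
        [1,2] "slowly" : PP
      [2,3] "this" : N
    [3,4] "on" : N
  [4,6] S\NP   <
    [4,5] "chased" : N\NP
    [5,6] "park" : (S\NP)\(N\NP)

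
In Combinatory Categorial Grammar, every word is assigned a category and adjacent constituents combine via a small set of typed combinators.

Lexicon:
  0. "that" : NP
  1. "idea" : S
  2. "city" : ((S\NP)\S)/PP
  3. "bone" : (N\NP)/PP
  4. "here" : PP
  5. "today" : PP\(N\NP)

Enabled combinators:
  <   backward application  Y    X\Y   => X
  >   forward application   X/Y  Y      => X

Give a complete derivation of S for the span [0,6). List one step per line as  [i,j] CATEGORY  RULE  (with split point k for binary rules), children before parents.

[0,1] NP  lex  "that"
[1,2] S  lex  "idea"
[2,3] ((S\NP)\S)/PP  lex  "city"
[3,4] (N\NP)/PP  lex  "bone"
[4,5] PP  lex  "here"
[3,5] N\NP  >  k=4
[5,6] PP\(N\NP)  lex  "today"
[3,6] PP  <  k=5
[2,6] (S\NP)\S  >  k=3
[1,6] S\NP  <  k=2
[0,6] S  <  k=1

[0,6] S   <
  [0,1] "that" : NP
  [1,6] S\NP   <
    [1,2] "idea" : S
    [2,6] (S\NP)\S   >
      [2,3] "city" : ((S\NP)\S)/PP
      [3,6] PP   <
        [3,5] N\NP   >
          [3,4] "bone" : (N\NP)/PP
          [4,5] "here" : PP
        [5,6] "today" : PP\(N\NP)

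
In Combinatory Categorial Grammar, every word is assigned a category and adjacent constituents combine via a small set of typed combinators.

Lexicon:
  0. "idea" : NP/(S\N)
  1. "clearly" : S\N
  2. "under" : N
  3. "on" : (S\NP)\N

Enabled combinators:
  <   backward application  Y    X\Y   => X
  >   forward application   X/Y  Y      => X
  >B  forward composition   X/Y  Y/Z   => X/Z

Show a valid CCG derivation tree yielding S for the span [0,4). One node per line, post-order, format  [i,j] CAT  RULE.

[0,1] NP/(S\N)  lex  "idea"
[1,2] S\N  lex  "clearly"
[0,2] NP  >  k=1
[2,3] N  lex  "under"
[3,4] (S\NP)\N  lex  "on"
[2,4] S\NP  <  k=3
[0,4] S  <  k=2

[0,4] S   <
  [0,2] NP   >
    [0,1] "idea" : NP/(S\N)
    [1,2] "clearly" : S\N
  [2,4] S\NP   <
    [2,3] "under" : N
    [3,4] "on" : (S\NP)\N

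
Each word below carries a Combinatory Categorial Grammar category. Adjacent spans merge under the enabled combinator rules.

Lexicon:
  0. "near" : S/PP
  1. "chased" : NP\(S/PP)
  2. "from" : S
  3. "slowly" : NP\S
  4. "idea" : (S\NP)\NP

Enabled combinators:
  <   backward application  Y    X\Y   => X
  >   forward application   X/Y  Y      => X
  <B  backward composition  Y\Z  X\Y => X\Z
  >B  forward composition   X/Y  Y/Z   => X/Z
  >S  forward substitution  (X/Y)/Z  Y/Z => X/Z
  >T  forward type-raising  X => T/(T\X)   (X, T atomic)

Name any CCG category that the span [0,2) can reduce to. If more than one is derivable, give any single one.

NP

[0,5] S   <
  [0,2] NP   <
    [0,1] "near" : S/PP
    [1,2] "chased" : NP\(S/PP)
  [2,5] S\NP   <
    [2,4] NP   <
      [2,3] "from" : S
      [3,4] "slowly" : NP\S
    [4,5] "idea" : (S\NP)\NP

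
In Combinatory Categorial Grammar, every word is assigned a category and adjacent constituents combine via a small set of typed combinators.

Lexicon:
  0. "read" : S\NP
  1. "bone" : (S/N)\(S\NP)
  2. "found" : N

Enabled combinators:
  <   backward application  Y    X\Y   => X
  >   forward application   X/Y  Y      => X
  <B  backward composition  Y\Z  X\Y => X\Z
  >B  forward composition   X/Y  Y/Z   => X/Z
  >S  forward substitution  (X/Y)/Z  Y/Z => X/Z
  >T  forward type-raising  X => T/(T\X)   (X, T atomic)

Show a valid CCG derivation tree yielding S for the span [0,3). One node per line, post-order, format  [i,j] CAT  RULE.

[0,3] S   >
  [0,2] S/N   <
    [0,1] "read" : S\NP
    [1,2] "bone" : (S/N)\(S\NP)
  [2,3] "found" : N

[0,1] S\NP  lex  "read"
[1,2] (S/N)\(S\NP)  lex  "bone"
[0,2] S/N  <  k=1
[2,3] N  lex  "found"
[0,3] S  >  k=2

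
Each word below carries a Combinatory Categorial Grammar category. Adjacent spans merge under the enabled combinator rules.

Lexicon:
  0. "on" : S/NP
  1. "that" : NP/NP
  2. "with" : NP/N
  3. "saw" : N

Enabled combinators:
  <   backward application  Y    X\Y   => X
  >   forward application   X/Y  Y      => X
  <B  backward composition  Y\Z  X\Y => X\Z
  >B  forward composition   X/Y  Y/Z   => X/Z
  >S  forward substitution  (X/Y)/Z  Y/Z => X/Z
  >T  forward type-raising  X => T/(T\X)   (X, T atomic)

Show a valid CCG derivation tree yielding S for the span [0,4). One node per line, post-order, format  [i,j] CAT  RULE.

[0,4] S   >
  [0,2] S/NP   >B
    [0,1] "on" : S/NP
    [1,2] "that" : NP/NP
  [2,4] NP   >
    [2,3] "with" : NP/N
    [3,4] "saw" : N

[0,1] S/NP  lex  "on"
[1,2] NP/NP  lex  "that"
[0,2] S/NP  >B  k=1
[2,3] NP/N  lex  "with"
[3,4] N  lex  "saw"
[2,4] NP  >  k=3
[0,4] S  >  k=2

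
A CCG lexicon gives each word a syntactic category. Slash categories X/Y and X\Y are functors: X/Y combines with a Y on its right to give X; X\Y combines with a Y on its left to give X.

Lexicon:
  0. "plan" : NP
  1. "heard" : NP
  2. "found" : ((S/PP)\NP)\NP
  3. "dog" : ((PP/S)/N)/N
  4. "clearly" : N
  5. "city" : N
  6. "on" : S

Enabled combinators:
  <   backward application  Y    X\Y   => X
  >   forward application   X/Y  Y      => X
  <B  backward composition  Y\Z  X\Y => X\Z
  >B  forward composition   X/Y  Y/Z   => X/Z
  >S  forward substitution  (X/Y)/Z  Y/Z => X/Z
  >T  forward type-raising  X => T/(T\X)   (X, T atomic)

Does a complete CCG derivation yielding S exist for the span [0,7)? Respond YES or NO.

[0,7] S   >
  [0,3] S/PP   <
    [0,1] "plan" : NP
    [1,3] (S/PP)\NP   <
      [1,2] "heard" : NP
      [2,3] "found" : ((S/PP)\NP)\NP
  [3,7] PP   >
    [3,6] PP/S   >
      [3,5] (PP/S)/N   >
        [3,4] "dog" : ((PP/S)/N)/N
        [4,5] "clearly" : N
      [5,6] "city" : N
    [6,7] "on" : S

YES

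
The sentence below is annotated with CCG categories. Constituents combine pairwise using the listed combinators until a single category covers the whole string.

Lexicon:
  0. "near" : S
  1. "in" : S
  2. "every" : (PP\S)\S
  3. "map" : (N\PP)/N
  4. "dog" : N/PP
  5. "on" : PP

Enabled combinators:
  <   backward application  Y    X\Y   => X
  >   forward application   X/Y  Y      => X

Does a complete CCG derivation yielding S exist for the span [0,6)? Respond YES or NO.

S S (PP\S)\S (N\PP)/N N/PP PP
CKY chart[0,6] = {N}; S ∉ chart

NO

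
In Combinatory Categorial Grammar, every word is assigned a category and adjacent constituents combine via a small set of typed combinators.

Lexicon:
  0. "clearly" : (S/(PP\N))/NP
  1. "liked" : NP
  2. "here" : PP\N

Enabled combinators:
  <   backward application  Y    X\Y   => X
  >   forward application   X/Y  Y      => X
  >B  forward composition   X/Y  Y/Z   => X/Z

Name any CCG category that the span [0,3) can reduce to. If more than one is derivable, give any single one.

[0,3] S   >
  [0,2] S/(PP\N)   >
    [0,1] "clearly" : (S/(PP\N))/NP
    [1,2] "liked" : NP
  [2,3] "here" : PP\N

S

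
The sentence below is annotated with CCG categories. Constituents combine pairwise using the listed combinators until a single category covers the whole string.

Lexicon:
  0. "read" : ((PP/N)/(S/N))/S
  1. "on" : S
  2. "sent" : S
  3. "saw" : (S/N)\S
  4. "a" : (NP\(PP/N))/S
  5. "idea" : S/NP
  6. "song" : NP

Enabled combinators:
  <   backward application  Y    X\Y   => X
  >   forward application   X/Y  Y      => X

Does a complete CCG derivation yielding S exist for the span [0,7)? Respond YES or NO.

((PP/N)/(S/N))/S S S (S/N)\S (NP\(PP/N))/S S/NP NP
CKY chart[0,7] = {NP}; S ∉ chart

NO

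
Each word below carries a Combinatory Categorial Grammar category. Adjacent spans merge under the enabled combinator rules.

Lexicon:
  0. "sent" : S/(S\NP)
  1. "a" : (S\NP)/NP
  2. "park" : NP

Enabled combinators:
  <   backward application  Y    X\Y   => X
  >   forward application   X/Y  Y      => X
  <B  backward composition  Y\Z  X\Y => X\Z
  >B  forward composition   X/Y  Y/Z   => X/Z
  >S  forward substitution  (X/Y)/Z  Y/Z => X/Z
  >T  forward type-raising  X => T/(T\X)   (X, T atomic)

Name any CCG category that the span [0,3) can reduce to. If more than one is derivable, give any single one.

S

[0,3] S   >
  [0,1] "sent" : S/(S\NP)
  [1,3] S\NP   >
    [1,2] "a" : (S\NP)/NP
    [2,3] "park" : NP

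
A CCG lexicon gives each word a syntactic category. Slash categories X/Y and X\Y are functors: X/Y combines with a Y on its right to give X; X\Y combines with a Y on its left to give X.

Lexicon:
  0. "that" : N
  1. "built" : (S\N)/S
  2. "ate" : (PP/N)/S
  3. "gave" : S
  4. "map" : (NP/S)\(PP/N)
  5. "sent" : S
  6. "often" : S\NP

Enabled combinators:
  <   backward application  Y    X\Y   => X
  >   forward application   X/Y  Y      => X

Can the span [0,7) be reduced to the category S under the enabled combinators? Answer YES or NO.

[0,7] S   <
  [0,1] "that" : N
  [1,7] S\N   >
    [1,2] "built" : (S\N)/S
    [2,7] S   <
      [2,6] NP   >
        [2,5] NP/S   <
          [2,4] PP/N   >
            [2,3] "ate" : (PP/N)/S
            [3,4] "gave" : S
          [4,5] "map" : (NP/S)\(PP/N)
        [5,6] "sent" : S
      [6,7] "often" : S\NP

YES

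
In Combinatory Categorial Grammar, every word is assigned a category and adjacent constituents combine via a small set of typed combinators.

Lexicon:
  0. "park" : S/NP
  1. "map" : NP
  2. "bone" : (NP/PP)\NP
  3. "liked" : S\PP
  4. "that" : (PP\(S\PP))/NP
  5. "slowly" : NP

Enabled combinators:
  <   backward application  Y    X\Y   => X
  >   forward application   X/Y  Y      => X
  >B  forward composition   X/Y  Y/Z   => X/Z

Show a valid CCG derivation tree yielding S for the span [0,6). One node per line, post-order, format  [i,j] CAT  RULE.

[0,1] S/NP  lex  "park"
[1,2] NP  lex  "map"
[2,3] (NP/PP)\NP  lex  "bone"
[1,3] NP/PP  <  k=2
[0,3] S/PP  >B  k=1
[3,4] S\PP  lex  "liked"
[4,5] (PP\(S\PP))/NP  lex  "that"
[5,6] NP  lex  "slowly"
[4,6] PP\(S\PP)  >  k=5
[3,6] PP  <  k=4
[0,6] S  >  k=3

[0,6] S   >
  [0,3] S/PP   >B
    [0,1] "park" : S/NP
    [1,3] NP/PP   <
      [1,2] "map" : NP
      [2,3] "bone" : (NP/PP)\NP
  [3,6] PP   <
    [3,4] "liked" : S\PP
    [4,6] PP\(S\PP)   >
      [4,5] "that" : (PP\(S\PP))/NP
      [5,6] "slowly" : NP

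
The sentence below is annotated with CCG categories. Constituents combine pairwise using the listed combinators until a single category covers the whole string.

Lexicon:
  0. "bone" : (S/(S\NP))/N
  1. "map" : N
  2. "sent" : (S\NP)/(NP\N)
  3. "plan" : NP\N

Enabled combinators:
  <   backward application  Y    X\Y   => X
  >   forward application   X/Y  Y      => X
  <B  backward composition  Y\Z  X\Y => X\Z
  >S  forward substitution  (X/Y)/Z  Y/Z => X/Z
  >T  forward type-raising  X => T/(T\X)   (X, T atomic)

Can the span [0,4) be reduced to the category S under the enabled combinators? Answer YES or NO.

YES

[0,4] S   >
  [0,2] S/(S\NP)   >
    [0,1] "bone" : (S/(S\NP))/N
    [1,2] "map" : N
  [2,4] S\NP   >
    [2,3] "sent" : (S\NP)/(NP\N)
    [3,4] "plan" : NP\N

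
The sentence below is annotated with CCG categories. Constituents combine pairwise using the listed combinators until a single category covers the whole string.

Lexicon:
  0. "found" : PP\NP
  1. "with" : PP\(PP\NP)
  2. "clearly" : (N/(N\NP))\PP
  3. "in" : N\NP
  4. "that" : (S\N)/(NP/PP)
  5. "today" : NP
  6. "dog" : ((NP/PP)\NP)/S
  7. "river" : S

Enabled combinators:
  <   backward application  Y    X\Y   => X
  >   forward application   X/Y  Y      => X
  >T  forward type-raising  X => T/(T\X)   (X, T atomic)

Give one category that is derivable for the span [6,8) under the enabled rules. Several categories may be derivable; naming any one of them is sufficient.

[0,8] S   <
  [0,4] N   >
    [0,3] N/(N\NP)   <
      [0,2] PP   <
        [0,1] "found" : PP\NP
        [1,2] "with" : PP\(PP\NP)
      [2,3] "clearly" : (N/(N\NP))\PP
    [3,4] "in" : N\NP
  [4,8] S\N   >
    [4,5] "that" : (S\N)/(NP/PP)
    [5,8] NP/PP   <
      [5,6] "today" : NP
      [6,8] (NP/PP)\NP   >
        [6,7] "dog" : ((NP/PP)\NP)/S
        [7,8] "river" : S

(NP/PP)\NP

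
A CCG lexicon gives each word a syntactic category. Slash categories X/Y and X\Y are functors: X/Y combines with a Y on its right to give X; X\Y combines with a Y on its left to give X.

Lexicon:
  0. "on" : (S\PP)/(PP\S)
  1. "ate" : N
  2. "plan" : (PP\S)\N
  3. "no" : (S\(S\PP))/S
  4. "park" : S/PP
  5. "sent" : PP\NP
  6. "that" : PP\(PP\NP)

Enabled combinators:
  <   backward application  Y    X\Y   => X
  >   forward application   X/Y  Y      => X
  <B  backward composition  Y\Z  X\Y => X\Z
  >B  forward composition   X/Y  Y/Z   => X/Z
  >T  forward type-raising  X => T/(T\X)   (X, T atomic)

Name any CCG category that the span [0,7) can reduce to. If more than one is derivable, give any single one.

[0,7] S   <
  [0,3] S\PP   >
    [0,1] "on" : (S\PP)/(PP\S)
    [1,3] PP\S   <
      [1,2] "ate" : N
      [2,3] "plan" : (PP\S)\N
  [3,7] S\(S\PP)   >
    [3,4] "no" : (S\(S\PP))/S
    [4,7] S   >
      [4,5] "park" : S/PP
      [5,7] PP   <
        [5,6] "sent" : PP\NP
        [6,7] "that" : PP\(PP\NP)

S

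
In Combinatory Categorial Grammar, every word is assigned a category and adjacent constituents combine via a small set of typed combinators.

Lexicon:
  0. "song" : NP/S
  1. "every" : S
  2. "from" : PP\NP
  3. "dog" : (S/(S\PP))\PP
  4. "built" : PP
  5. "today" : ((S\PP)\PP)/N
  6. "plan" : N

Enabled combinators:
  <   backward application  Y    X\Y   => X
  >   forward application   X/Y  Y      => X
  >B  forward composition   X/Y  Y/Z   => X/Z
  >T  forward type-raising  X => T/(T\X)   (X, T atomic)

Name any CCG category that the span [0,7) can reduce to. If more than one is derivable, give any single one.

S

[0,7] S   >
  [0,4] S/(S\PP)   <
    [0,3] PP   <
      [0,2] NP   >
        [0,1] "song" : NP/S
        [1,2] "every" : S
      [2,3] "from" : PP\NP
    [3,4] "dog" : (S/(S\PP))\PP
  [4,7] S\PP   <
    [4,5] "built" : PP
    [5,7] (S\PP)\PP   >
      [5,6] "today" : ((S\PP)\PP)/N
      [6,7] "plan" : N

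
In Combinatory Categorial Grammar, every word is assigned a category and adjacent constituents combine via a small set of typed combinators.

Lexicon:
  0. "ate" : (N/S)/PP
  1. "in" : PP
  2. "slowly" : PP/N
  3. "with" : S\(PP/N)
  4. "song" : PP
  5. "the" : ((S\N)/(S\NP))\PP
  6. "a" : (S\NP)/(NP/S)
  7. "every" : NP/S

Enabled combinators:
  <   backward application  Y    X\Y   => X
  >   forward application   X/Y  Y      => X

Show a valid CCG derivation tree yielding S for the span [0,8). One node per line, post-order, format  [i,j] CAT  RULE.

[0,8] S   <
  [0,4] N   >
    [0,2] N/S   >
      [0,1] "ate" : (N/S)/PP
      [1,2] "in" : PP
    [2,4] S   <
      [2,3] "slowly" : PP/N
      [3,4] "with" : S\(PP/N)
  [4,8] S\N   >
    [4,6] (S\N)/(S\NP)   <
      [4,5] "song" : PP
      [5,6] "the" : ((S\N)/(S\NP))\PP
    [6,8] S\NP   >
      [6,7] "a" : (S\NP)/(NP/S)
      [7,8] "every" : NP/S

[0,1] (N/S)/PP  lex  "ate"
[1,2] PP  lex  "in"
[0,2] N/S  >  k=1
[2,3] PP/N  lex  "slowly"
[3,4] S\(PP/N)  lex  "with"
[2,4] S  <  k=3
[0,4] N  >  k=2
[4,5] PP  lex  "song"
[5,6] ((S\N)/(S\NP))\PP  lex  "the"
[4,6] (S\N)/(S\NP)  <  k=5
[6,7] (S\NP)/(NP/S)  lex  "a"
[7,8] NP/S  lex  "every"
[6,8] S\NP  >  k=7
[4,8] S\N  >  k=6
[0,8] S  <  k=4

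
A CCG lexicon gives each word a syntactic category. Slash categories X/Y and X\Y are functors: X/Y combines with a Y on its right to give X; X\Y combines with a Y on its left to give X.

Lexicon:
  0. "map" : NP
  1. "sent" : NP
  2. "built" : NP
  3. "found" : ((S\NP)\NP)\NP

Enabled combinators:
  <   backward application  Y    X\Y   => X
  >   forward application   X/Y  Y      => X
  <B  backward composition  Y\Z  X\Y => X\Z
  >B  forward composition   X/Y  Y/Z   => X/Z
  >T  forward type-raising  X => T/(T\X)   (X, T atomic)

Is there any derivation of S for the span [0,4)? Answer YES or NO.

YES

[0,4] S   <
  [0,1] "map" : NP
  [1,4] S\NP   <
    [1,2] "sent" : NP
    [2,4] (S\NP)\NP   <
      [2,3] "built" : NP
      [3,4] "found" : ((S\NP)\NP)\NP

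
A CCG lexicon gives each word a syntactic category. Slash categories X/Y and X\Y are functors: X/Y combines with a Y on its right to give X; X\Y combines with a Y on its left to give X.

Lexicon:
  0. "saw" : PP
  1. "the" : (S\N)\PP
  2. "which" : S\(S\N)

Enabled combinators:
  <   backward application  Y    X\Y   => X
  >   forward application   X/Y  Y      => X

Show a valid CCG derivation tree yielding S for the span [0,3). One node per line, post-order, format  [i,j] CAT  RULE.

[0,3] S   <
  [0,2] S\N   <
    [0,1] "saw" : PP
    [1,2] "the" : (S\N)\PP
  [2,3] "which" : S\(S\N)

[0,1] PP  lex  "saw"
[1,2] (S\N)\PP  lex  "the"
[0,2] S\N  <  k=1
[2,3] S\(S\N)  lex  "which"
[0,3] S  <  k=2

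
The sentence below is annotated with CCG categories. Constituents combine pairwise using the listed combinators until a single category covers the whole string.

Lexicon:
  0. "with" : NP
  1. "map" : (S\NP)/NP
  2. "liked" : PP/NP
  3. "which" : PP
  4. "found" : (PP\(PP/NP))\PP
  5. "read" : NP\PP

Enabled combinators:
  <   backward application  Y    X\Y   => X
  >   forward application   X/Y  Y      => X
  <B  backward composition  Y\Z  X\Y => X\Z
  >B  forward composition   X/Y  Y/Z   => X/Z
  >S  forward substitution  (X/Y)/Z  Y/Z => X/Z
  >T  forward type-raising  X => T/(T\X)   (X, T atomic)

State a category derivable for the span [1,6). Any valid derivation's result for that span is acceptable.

[0,6] S   <
  [0,1] "with" : NP
  [1,6] S\NP   >
    [1,2] "map" : (S\NP)/NP
    [2,6] NP   <
      [2,5] PP   <
        [2,3] "liked" : PP/NP
        [3,5] PP\(PP/NP)   <
          [3,4] "which" : PP
          [4,5] "found" : (PP\(PP/NP))\PP
      [5,6] "read" : NP\PP

S\NP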